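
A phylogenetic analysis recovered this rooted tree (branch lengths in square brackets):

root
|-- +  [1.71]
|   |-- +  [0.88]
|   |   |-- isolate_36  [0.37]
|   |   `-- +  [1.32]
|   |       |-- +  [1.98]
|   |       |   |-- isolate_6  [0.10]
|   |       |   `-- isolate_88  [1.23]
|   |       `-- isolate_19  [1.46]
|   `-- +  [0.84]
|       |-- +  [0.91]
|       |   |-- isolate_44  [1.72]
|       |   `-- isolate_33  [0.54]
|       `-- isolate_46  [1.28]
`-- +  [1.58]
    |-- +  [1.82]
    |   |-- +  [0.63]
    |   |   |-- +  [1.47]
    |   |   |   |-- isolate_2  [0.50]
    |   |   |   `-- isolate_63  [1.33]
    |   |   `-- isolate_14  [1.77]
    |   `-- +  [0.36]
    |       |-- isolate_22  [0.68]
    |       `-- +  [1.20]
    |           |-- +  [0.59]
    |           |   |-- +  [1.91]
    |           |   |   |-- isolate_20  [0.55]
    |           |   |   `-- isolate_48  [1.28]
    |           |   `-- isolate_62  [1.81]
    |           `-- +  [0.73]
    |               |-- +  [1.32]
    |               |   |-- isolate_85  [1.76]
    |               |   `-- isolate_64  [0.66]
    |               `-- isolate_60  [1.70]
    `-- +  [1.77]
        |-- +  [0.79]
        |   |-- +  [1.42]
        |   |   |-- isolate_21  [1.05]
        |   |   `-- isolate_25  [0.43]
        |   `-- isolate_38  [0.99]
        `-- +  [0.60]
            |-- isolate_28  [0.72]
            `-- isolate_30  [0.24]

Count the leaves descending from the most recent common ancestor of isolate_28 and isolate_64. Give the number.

15

The MRCA of isolate_28 and isolate_64 is the node subtending ((((isolate_2,isolate_63),isolate_14),(isolate_22,(((isolate_20,isolate_48),isolate_62),((isolate_85,isolate_64),isolate_60)))),(((isolate_21,isolate_25),isolate_38),(isolate_28,isolate_30))).
That clade contains 15 terminal taxa: isolate_14, isolate_2, isolate_20, isolate_21, isolate_22, isolate_25, isolate_28, isolate_30, isolate_38, isolate_48, isolate_60, isolate_62, isolate_63, isolate_64, isolate_85.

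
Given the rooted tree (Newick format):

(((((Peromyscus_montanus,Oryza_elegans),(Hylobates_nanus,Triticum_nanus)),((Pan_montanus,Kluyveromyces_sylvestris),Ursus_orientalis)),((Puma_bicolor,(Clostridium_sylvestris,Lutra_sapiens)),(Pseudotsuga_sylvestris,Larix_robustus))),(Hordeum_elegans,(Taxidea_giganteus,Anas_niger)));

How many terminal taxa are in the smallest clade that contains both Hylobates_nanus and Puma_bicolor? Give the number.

The MRCA of Hylobates_nanus and Puma_bicolor is the node subtending ((((Peromyscus_montanus,Oryza_elegans),(Hylobates_nanus,Triticum_nanus)),((Pan_montanus,Kluyveromyces_sylvestris),Ursus_orientalis)),((Puma_bicolor,(Clostridium_sylvestris,Lutra_sapiens)),(Pseudotsuga_sylvestris,Larix_robustus))).
That clade contains 12 terminal taxa: Clostridium_sylvestris, Hylobates_nanus, Kluyveromyces_sylvestris, Larix_robustus, Lutra_sapiens, Oryza_elegans, Pan_montanus, Peromyscus_montanus, Pseudotsuga_sylvestris, Puma_bicolor, Triticum_nanus, Ursus_orientalis.

12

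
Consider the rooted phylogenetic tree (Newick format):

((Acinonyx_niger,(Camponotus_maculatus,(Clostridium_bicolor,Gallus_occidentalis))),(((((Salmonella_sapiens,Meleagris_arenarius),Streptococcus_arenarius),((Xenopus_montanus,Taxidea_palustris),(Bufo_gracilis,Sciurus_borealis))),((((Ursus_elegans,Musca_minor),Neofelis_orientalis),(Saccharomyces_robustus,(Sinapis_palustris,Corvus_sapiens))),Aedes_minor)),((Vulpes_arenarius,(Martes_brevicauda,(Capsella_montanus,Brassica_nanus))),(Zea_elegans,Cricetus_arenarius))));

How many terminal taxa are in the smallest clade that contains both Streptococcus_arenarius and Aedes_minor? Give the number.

14

The MRCA of Streptococcus_arenarius and Aedes_minor is the node subtending ((((Salmonella_sapiens,Meleagris_arenarius),Streptococcus_arenarius),((Xenopus_montanus,Taxidea_palustris),(Bufo_gracilis,Sciurus_borealis))),((((Ursus_elegans,Musca_minor),Neofelis_orientalis),(Saccharomyces_robustus,(Sinapis_palustris,Corvus_sapiens))),Aedes_minor)).
That clade contains 14 terminal taxa: Aedes_minor, Bufo_gracilis, Corvus_sapiens, Meleagris_arenarius, Musca_minor, Neofelis_orientalis, Saccharomyces_robustus, Salmonella_sapiens, Sciurus_borealis, Sinapis_palustris, Streptococcus_arenarius, Taxidea_palustris, Ursus_elegans, Xenopus_montanus.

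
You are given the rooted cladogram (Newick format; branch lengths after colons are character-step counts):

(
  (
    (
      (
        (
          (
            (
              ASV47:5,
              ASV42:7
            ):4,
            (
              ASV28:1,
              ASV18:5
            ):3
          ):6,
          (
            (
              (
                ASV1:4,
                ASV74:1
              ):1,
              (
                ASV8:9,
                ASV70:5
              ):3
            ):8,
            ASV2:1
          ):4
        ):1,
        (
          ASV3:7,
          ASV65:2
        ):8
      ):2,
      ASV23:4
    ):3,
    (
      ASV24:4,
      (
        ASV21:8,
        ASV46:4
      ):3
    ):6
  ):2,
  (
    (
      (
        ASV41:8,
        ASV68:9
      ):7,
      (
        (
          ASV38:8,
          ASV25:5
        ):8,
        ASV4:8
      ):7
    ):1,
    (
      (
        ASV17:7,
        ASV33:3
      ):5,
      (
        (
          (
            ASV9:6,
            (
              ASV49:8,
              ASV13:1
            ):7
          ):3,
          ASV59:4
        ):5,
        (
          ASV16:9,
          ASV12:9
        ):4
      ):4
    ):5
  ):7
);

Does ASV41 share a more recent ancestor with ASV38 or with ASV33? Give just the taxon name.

ASV38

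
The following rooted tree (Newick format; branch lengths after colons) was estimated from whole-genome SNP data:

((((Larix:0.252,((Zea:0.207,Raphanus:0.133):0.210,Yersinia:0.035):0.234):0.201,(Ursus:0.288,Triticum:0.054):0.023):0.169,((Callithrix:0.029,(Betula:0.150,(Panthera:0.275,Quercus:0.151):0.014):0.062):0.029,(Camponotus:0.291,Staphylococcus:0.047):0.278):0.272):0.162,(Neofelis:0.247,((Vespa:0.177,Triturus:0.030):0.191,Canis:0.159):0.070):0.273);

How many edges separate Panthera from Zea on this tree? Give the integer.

The MRCA of Panthera and Zea is the node subtending (((Larix,((Zea,Raphanus),Yersinia)),(Ursus,Triticum)),((Callithrix,(Betula,(Panthera,Quercus))),(Camponotus,Staphylococcus))).
From Panthera up to that node: 5 branches. From Zea up to the same node: 5 branches. Total: 5 + 5 = 10.

10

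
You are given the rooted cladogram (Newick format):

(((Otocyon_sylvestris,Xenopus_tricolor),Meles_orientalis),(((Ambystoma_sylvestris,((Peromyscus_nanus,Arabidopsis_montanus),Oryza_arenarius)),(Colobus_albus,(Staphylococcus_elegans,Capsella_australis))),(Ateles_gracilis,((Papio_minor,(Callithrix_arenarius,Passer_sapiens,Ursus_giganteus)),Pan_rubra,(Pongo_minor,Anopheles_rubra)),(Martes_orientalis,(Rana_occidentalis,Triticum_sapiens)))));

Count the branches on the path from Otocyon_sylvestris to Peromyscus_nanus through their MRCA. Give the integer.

The MRCA of Otocyon_sylvestris and Peromyscus_nanus is the root of the tree.
From Otocyon_sylvestris up to that node: 3 branches. From Peromyscus_nanus up to the same node: 6 branches. Total: 3 + 6 = 9.

9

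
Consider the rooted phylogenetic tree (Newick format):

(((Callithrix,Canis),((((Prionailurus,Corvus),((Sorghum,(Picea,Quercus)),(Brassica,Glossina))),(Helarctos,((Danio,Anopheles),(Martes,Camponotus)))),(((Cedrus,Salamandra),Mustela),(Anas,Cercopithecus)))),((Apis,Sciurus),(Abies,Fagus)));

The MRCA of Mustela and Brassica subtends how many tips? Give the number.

17

The MRCA of Mustela and Brassica is the node subtending ((((Prionailurus,Corvus),((Sorghum,(Picea,Quercus)),(Brassica,Glossina))),(Helarctos,((Danio,Anopheles),(Martes,Camponotus)))),(((Cedrus,Salamandra),Mustela),(Anas,Cercopithecus))).
That clade contains 17 terminal taxa: Anas, Anopheles, Brassica, Camponotus, Cedrus, Cercopithecus, Corvus, Danio, Glossina, Helarctos, Martes, Mustela, Picea, Prionailurus, Quercus, Salamandra, Sorghum.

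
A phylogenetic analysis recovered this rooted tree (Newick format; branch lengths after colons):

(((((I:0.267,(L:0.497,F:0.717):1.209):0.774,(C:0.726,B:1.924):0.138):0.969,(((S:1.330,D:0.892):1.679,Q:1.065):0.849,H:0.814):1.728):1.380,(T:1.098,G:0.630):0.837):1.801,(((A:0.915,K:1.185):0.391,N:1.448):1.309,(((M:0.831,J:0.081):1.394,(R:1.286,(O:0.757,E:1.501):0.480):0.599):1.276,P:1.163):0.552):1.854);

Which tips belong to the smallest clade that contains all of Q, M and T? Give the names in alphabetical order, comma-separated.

A, B, C, D, E, F, G, H, I, J, K, L, M, N, O, P, Q, R, S, T

Tracing Q: it sits inside ((S,D),Q).
Tracing M: it sits inside (M,J).
Tracing T: it sits inside (T,G).
The smallest clade enclosing all 3 is the whole tree (their MRCA is the root), so the answer is all 20 tips in alphabetical order.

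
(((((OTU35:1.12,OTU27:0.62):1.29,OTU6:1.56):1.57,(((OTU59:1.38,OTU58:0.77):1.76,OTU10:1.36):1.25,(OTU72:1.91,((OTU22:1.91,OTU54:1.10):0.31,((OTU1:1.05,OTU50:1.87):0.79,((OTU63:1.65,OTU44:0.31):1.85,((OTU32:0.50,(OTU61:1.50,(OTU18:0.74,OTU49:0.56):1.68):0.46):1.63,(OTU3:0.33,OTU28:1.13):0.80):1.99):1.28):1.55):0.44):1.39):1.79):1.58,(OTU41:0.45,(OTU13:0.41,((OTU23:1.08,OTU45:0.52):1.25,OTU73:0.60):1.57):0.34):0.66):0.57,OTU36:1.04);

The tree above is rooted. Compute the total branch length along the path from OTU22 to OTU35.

9.82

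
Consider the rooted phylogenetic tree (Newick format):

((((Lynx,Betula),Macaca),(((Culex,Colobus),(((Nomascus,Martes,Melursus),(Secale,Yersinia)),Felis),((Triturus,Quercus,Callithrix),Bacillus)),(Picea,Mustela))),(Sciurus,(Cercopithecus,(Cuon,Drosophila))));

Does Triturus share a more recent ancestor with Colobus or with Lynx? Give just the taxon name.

Colobus

The MRCA of Triturus and Colobus subtends ((Culex,Colobus),(((Nomascus,Martes,Melursus),(Secale,Yersinia)),Felis),((Triturus,Quercus,Callithrix),Bacillus)) (12 taxa).
The MRCA of Triturus and Lynx subtends (((Lynx,Betula),Macaca),(((Culex,Colobus),(((Nomascus,Martes,Melursus),(Secale,Yersinia)),Felis),((Triturus,Quercus,Callithrix),Bacillus)),(Picea,Mustela))) (17 taxa).
The first is nested inside the second, so Triturus shares a more recent common ancestor with Colobus.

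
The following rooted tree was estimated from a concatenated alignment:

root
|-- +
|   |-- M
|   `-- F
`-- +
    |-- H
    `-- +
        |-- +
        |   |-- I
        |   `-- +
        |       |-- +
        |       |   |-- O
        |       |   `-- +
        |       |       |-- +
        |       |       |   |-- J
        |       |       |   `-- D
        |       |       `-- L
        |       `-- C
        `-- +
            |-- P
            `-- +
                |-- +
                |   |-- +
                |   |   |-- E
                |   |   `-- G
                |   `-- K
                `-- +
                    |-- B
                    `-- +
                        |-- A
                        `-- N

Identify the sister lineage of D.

J

D attaches to the tree at the node subtending (J,D).
The other lineage descending from that same node — the sister group — is the single tip J.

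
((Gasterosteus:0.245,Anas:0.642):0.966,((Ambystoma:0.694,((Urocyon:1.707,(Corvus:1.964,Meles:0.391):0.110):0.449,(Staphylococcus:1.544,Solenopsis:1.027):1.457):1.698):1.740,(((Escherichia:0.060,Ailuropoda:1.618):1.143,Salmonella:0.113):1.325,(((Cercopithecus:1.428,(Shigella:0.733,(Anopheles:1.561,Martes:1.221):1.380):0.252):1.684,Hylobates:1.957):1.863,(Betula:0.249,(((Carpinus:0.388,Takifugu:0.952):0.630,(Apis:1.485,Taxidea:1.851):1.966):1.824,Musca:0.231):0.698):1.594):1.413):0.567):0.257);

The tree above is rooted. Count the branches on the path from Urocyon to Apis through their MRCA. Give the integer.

The MRCA of Urocyon and Apis is the node subtending ((Ambystoma,((Urocyon,(Corvus,Meles)),(Staphylococcus,Solenopsis))),(((Escherichia,Ailuropoda),Salmonella),(((Cercopithecus,(Shigella,(Anopheles,Martes))),Hylobates),(Betula,(((Carpinus,Takifugu),(Apis,Taxidea)),Musca))))).
From Urocyon up to that node: 4 branches. From Apis up to the same node: 7 branches. Total: 4 + 7 = 11.

11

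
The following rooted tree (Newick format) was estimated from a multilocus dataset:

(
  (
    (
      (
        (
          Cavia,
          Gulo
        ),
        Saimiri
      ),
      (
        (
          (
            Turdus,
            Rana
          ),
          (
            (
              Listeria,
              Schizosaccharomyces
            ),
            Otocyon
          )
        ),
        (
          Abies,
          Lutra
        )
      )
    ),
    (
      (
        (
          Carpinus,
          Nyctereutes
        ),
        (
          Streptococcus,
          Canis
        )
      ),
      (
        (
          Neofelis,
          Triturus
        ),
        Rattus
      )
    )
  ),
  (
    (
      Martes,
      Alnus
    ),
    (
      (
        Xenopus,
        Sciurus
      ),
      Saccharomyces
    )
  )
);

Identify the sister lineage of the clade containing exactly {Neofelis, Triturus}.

The clade containing exactly {Neofelis, Triturus} attaches to the tree at the node subtending ((Neofelis,Triturus),Rattus).
The other lineage descending from that same node — the sister group — is the single tip Rattus.

Rattus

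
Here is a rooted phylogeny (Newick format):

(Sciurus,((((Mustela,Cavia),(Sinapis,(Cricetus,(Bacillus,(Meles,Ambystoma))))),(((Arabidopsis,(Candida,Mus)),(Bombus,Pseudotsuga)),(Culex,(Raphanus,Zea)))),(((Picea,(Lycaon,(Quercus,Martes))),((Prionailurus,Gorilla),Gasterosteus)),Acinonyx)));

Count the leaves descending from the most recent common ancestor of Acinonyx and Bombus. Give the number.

The MRCA of Acinonyx and Bombus is the node subtending ((((Mustela,Cavia),(Sinapis,(Cricetus,(Bacillus,(Meles,Ambystoma))))),(((Arabidopsis,(Candida,Mus)),(Bombus,Pseudotsuga)),(Culex,(Raphanus,Zea)))),(((Picea,(Lycaon,(Quercus,Martes))),((Prionailurus,Gorilla),Gasterosteus)),Acinonyx)).
That clade contains 23 terminal taxa: Acinonyx, Ambystoma, Arabidopsis, Bacillus, Bombus, Candida, Cavia, Cricetus, Culex, Gasterosteus, Gorilla, Lycaon, Martes, Meles, Mus, Mustela, Picea, Prionailurus, Pseudotsuga, Quercus, Raphanus, Sinapis, Zea.

23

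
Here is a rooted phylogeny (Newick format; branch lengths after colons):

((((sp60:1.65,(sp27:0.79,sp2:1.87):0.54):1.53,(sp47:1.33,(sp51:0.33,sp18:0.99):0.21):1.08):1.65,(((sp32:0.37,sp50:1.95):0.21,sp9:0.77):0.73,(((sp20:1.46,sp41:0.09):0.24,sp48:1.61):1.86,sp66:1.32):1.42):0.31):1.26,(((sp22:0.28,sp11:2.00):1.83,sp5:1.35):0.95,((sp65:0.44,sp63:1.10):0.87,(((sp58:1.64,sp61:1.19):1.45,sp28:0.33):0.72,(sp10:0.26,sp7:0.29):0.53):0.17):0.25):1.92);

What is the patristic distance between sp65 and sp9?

The path runs sp65 → … → MRCA → … → sp9; the MRCA is the root of the tree.
Branch lengths along that path: 0.44 + 0.87 + 0.25 + 1.92 + 1.26 + 0.31 + 0.73 + 0.77 = 6.55.

6.55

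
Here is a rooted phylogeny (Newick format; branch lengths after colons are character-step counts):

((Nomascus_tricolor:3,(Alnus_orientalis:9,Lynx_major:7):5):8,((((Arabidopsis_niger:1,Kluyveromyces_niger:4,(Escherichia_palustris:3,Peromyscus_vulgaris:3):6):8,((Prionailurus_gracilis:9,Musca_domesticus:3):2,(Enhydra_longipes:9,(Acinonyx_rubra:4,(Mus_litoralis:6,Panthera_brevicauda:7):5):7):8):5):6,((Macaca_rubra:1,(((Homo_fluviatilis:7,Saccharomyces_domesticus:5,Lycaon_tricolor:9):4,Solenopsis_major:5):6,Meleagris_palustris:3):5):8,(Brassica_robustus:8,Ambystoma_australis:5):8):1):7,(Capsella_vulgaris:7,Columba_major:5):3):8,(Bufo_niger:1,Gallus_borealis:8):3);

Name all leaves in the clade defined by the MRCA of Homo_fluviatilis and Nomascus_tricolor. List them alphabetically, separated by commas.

Acinonyx_rubra, Alnus_orientalis, Ambystoma_australis, Arabidopsis_niger, Brassica_robustus, Bufo_niger, Capsella_vulgaris, Columba_major, Enhydra_longipes, Escherichia_palustris, Gallus_borealis, Homo_fluviatilis, Kluyveromyces_niger, Lycaon_tricolor, Lynx_major, Macaca_rubra, Meleagris_palustris, Mus_litoralis, Musca_domesticus, Nomascus_tricolor, Panthera_brevicauda, Peromyscus_vulgaris, Prionailurus_gracilis, Saccharomyces_domesticus, Solenopsis_major

Tracing Homo_fluviatilis: it sits inside (Homo_fluviatilis,Saccharomyces_domesticus,Lycaon_tricolor).
Tracing Nomascus_tricolor: it sits inside (Nomascus_tricolor,(Alnus_orientalis,Lynx_major)).
The smallest clade enclosing both is the whole tree (their MRCA is the root), so the answer is all 25 tips in alphabetical order.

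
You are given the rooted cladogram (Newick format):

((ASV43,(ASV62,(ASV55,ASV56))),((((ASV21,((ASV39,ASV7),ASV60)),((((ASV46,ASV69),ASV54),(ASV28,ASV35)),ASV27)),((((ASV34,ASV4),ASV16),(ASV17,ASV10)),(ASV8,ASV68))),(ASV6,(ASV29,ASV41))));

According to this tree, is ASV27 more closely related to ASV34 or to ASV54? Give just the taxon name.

The MRCA of ASV27 and ASV54 subtends ((((ASV46,ASV69),ASV54),(ASV28,ASV35)),ASV27) (6 taxa).
The MRCA of ASV27 and ASV34 subtends (((ASV21,((ASV39,ASV7),ASV60)),((((ASV46,ASV69),ASV54),(ASV28,ASV35)),ASV27)),((((ASV34,ASV4),ASV16),(ASV17,ASV10)),(ASV8,ASV68))) (17 taxa).
The first is nested inside the second, so ASV27 shares a more recent common ancestor with ASV54.

ASV54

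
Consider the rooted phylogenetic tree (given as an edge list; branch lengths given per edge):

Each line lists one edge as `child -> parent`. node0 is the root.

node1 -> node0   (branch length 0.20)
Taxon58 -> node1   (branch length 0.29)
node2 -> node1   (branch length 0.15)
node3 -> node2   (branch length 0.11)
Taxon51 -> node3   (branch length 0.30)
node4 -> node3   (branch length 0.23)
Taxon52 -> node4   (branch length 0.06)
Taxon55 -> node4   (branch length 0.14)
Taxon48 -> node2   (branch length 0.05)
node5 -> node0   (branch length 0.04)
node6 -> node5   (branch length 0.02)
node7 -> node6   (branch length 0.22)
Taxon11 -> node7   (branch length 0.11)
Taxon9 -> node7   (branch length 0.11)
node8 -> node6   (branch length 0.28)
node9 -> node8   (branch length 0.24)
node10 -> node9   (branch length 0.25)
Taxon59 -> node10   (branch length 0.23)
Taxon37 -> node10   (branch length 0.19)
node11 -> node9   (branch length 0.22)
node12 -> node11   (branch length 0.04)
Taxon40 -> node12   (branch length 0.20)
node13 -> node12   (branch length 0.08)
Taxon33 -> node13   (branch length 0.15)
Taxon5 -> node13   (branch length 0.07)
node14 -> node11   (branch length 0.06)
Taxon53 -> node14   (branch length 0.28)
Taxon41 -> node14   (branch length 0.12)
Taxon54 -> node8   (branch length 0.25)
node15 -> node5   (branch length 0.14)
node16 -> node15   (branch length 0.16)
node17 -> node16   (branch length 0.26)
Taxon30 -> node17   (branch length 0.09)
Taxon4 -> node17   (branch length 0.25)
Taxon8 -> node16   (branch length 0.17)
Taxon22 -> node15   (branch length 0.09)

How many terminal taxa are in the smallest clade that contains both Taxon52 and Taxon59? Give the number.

The MRCA of Taxon52 and Taxon59 is the root, so the clade is the entire tree.
That clade contains 19 terminal taxa: Taxon11, Taxon22, Taxon30, Taxon33, Taxon37, Taxon4, Taxon40, Taxon41, Taxon48, Taxon5, Taxon51, Taxon52, Taxon53, Taxon54, Taxon55, Taxon58, Taxon59, Taxon8, Taxon9.

19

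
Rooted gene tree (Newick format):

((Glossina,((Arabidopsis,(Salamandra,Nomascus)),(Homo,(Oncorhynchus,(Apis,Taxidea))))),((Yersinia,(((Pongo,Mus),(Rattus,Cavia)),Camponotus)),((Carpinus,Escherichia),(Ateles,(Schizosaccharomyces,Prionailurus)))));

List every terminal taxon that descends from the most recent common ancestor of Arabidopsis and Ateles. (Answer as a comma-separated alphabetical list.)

Apis, Arabidopsis, Ateles, Camponotus, Carpinus, Cavia, Escherichia, Glossina, Homo, Mus, Nomascus, Oncorhynchus, Pongo, Prionailurus, Rattus, Salamandra, Schizosaccharomyces, Taxidea, Yersinia

Tracing Arabidopsis: it sits inside (Arabidopsis,(Salamandra,Nomascus)).
Tracing Ateles: it sits inside (Ateles,(Schizosaccharomyces,Prionailurus)).
The smallest clade enclosing both is the whole tree (their MRCA is the root), so the answer is all 19 tips in alphabetical order.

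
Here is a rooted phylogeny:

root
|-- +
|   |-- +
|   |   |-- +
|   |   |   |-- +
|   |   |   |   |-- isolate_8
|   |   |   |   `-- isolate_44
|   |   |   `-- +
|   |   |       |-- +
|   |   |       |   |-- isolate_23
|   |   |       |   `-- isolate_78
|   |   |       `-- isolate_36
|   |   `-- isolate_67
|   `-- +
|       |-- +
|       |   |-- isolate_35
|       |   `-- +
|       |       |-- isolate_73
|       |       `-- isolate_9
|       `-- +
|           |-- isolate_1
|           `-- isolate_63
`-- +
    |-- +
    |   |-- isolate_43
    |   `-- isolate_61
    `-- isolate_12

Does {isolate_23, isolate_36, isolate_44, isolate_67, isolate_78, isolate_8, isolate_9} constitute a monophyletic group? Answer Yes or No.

The MRCA of the listed taxa subtends ((((isolate_8,isolate_44),((isolate_23,isolate_78),isolate_36)),isolate_67),((isolate_35,(isolate_73,isolate_9)),(isolate_1,isolate_63))).
That clade also contains isolate_1, isolate_35, isolate_63, isolate_73, which are not in the proposed group, so the group is not monophyletic.

No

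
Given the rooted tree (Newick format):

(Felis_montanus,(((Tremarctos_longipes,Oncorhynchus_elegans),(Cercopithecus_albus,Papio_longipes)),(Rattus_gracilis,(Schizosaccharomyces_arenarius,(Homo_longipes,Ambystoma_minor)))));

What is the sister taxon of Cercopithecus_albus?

Cercopithecus_albus attaches to the tree at the node subtending (Cercopithecus_albus,Papio_longipes).
The other lineage descending from that same node — the sister group — is the single tip Papio_longipes.

Papio_longipes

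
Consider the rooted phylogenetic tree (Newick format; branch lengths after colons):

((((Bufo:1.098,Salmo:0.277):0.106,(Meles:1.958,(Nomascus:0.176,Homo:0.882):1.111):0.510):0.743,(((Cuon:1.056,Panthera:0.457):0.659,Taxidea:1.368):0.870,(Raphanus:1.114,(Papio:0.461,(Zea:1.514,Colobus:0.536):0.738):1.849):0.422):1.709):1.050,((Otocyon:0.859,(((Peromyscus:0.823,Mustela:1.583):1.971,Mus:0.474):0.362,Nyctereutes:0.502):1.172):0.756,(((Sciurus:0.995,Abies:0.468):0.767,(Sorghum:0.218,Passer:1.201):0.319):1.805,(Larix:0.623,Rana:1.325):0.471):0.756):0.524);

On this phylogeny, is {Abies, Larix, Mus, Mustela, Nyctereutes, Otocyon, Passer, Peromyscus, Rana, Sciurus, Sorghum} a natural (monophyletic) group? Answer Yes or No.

The most recent common ancestor of these taxa subtends ((Otocyon,(((Peromyscus,Mustela),Mus),Nyctereutes)),(((Sciurus,Abies),(Sorghum,Passer)),(Larix,Rana))).
That clade has exactly 11 tips — every listed taxon and nothing else — so the group is monophyletic.

Yes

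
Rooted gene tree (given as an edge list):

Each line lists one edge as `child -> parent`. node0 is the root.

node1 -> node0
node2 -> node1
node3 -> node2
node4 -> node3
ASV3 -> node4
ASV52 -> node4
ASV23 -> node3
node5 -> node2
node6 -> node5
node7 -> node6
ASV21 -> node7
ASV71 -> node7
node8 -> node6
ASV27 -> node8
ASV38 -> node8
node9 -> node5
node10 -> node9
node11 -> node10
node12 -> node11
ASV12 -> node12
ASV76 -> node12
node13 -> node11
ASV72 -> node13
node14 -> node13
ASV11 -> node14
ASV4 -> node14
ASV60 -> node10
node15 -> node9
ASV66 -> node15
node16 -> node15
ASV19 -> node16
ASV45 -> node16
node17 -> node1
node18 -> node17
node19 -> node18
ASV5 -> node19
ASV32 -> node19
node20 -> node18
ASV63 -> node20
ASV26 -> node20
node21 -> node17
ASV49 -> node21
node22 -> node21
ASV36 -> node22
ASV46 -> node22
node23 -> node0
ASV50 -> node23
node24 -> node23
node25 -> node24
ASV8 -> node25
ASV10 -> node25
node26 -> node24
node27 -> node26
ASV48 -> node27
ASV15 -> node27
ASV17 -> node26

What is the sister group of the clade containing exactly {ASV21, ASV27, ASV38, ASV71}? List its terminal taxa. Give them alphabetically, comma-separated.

The clade containing exactly {ASV21, ASV27, ASV38, ASV71} attaches to the tree at the node subtending (((ASV21,ASV71),(ASV27,ASV38)),((((ASV12,ASV76),(ASV72,(ASV11,ASV4))),ASV60),(ASV66,(ASV19,ASV45)))).
The other lineage descending from that same node — the sister group — is ((((ASV12,ASV76),(ASV72,(ASV11,ASV4))),ASV60),(ASV66,(ASV19,ASV45))); its 9 tips in alphabetical order are the answer.

ASV11, ASV12, ASV19, ASV4, ASV45, ASV60, ASV66, ASV72, ASV76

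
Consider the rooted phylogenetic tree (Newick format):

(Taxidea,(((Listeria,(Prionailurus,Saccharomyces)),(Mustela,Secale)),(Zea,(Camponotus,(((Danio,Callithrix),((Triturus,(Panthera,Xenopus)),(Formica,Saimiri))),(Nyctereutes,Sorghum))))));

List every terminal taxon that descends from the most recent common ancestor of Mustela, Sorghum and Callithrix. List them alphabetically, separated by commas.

Tracing Mustela: it sits inside (Mustela,Secale).
Tracing Sorghum: it sits inside (Nyctereutes,Sorghum).
Tracing Callithrix: it sits inside (Danio,Callithrix).
The smallest clade enclosing all 3 is (((Listeria,(Prionailurus,Saccharomyces)),(Mustela,Secale)),(Zea,(Camponotus,(((Danio,Callithrix),((Triturus,(Panthera,Xenopus)),(Formica,Saimiri))),(Nyctereutes,Sorghum))))); the answer is its 16 terminal taxa in alphabetical order.

Callithrix, Camponotus, Danio, Formica, Listeria, Mustela, Nyctereutes, Panthera, Prionailurus, Saccharomyces, Saimiri, Secale, Sorghum, Triturus, Xenopus, Zea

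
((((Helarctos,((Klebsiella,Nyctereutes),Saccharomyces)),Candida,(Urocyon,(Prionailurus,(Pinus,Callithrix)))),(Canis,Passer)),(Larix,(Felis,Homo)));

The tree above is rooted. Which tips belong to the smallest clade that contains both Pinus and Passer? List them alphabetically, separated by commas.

Callithrix, Candida, Canis, Helarctos, Klebsiella, Nyctereutes, Passer, Pinus, Prionailurus, Saccharomyces, Urocyon

Tracing Pinus: it sits inside (Pinus,Callithrix).
Tracing Passer: it sits inside (Canis,Passer).
The smallest clade enclosing both is (((Helarctos,((Klebsiella,Nyctereutes),Saccharomyces)),Candida,(Urocyon,(Prionailurus,(Pinus,Callithrix)))),(Canis,Passer)); the answer is its 11 terminal taxa in alphabetical order.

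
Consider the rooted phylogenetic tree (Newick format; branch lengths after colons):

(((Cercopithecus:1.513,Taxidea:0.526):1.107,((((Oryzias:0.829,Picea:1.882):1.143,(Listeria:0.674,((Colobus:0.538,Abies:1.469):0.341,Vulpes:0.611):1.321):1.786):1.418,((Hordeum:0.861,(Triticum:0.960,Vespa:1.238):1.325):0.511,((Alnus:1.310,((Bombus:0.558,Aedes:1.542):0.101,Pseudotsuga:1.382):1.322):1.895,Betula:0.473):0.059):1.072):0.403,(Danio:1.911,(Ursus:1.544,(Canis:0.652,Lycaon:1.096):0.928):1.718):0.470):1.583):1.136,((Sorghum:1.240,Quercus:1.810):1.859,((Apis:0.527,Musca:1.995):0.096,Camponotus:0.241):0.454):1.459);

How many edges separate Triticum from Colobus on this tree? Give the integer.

9

The MRCA of Triticum and Colobus is the node subtending (((Oryzias,Picea),(Listeria,((Colobus,Abies),Vulpes))),((Hordeum,(Triticum,Vespa)),((Alnus,((Bombus,Aedes),Pseudotsuga)),Betula))).
From Triticum up to that node: 4 branches. From Colobus up to the same node: 5 branches. Total: 4 + 5 = 9.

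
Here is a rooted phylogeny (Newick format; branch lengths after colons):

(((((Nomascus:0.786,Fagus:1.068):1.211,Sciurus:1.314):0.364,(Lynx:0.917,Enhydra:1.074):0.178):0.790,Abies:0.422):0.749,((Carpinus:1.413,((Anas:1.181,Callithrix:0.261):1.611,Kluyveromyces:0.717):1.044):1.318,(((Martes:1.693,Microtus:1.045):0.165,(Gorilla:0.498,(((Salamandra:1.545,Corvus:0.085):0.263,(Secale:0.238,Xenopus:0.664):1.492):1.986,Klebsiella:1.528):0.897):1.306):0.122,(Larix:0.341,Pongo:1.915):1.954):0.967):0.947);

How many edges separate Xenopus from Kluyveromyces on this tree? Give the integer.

10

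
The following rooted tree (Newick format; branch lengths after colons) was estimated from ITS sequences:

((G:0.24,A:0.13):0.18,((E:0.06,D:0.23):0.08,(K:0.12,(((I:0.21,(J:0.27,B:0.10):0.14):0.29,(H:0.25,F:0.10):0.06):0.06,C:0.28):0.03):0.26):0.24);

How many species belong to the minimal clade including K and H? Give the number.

7

The MRCA of K and H is the node subtending (K,(((I,(J,B)),(H,F)),C)).
That clade contains 7 terminal taxa: B, C, F, H, I, J, K.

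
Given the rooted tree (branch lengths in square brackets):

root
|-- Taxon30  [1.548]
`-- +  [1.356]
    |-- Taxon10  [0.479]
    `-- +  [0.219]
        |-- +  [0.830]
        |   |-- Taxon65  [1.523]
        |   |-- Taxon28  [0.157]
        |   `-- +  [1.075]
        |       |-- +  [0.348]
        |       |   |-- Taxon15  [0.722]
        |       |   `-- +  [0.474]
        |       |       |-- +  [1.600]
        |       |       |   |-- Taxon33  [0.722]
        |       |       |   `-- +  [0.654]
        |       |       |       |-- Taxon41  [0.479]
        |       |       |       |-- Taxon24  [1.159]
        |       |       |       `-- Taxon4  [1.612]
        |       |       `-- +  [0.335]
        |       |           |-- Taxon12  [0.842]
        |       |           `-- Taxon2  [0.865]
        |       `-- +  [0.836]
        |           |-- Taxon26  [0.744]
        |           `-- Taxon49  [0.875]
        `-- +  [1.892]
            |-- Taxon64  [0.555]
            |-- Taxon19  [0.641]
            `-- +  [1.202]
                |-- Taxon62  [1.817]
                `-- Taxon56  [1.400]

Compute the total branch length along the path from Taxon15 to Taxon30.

The path runs Taxon15 → … → MRCA → … → Taxon30; the MRCA is the root of the tree.
Branch lengths along that path: 0.722 + 0.348 + 1.075 + 0.830 + 0.219 + 1.356 + 1.548 = 6.098.

6.098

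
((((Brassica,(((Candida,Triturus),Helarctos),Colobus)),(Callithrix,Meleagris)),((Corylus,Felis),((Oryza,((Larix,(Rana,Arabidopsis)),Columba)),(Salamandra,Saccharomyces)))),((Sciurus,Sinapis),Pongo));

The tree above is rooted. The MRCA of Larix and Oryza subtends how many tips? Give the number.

5

The MRCA of Larix and Oryza is the node subtending (Oryza,((Larix,(Rana,Arabidopsis)),Columba)).
That clade contains 5 terminal taxa: Arabidopsis, Columba, Larix, Oryza, Rana.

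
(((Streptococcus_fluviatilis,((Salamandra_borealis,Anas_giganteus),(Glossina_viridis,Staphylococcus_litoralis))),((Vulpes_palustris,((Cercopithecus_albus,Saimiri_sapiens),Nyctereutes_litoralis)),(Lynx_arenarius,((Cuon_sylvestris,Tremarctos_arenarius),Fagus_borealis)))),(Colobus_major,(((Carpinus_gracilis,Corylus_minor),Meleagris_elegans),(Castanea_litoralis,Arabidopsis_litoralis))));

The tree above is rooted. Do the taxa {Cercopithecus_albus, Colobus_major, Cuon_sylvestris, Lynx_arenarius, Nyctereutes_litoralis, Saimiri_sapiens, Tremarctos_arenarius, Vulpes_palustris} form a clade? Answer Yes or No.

The MRCA of the listed taxa is the root, so the smallest clade containing them is the whole tree.
That clade also contains Anas_giganteus, Arabidopsis_litoralis, Carpinus_gracilis, Castanea_litoralis, Corylus_minor, Fagus_borealis, Glossina_viridis, Meleagris_elegans, Salamandra_borealis, Staphylococcus_litoralis, Streptococcus_fluviatilis, which are not in the proposed group, so the group is not monophyletic.

No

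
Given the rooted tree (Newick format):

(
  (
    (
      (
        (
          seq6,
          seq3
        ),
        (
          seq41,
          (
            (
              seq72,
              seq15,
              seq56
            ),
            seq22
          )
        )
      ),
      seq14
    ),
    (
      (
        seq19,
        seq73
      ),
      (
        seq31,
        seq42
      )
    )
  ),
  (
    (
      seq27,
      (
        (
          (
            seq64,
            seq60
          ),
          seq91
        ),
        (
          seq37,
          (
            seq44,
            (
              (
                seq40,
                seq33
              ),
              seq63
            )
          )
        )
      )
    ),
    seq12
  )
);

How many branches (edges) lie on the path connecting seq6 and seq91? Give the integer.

The MRCA of seq6 and seq91 is the root of the tree.
From seq6 up to that node: 5 branches. From seq91 up to the same node: 5 branches. Total: 5 + 5 = 10.

10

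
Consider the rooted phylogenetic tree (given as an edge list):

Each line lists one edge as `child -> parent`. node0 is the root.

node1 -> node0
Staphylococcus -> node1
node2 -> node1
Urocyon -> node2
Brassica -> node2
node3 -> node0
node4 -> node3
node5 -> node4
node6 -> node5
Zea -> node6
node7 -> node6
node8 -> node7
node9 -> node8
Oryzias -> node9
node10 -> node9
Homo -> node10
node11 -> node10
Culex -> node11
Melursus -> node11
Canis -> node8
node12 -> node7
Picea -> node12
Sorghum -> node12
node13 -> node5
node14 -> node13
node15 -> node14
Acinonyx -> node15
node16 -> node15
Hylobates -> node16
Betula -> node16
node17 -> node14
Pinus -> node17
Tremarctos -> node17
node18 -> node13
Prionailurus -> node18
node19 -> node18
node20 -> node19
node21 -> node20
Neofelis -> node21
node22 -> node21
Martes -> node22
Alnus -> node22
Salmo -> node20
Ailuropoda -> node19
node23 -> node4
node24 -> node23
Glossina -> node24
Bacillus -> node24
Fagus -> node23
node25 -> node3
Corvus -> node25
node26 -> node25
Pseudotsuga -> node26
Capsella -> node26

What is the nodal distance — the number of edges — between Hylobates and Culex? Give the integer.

12

The MRCA of Hylobates and Culex is the node subtending ((Zea,(((Oryzias,(Homo,(Culex,Melursus))),Canis),(Picea,Sorghum))),(((Acinonyx,(Hylobates,Betula)),(Pinus,Tremarctos)),(Prionailurus,(((Neofelis,(Martes,Alnus)),Salmo),Ailuropoda)))).
From Hylobates up to that node: 5 branches. From Culex up to the same node: 7 branches. Total: 5 + 7 = 12.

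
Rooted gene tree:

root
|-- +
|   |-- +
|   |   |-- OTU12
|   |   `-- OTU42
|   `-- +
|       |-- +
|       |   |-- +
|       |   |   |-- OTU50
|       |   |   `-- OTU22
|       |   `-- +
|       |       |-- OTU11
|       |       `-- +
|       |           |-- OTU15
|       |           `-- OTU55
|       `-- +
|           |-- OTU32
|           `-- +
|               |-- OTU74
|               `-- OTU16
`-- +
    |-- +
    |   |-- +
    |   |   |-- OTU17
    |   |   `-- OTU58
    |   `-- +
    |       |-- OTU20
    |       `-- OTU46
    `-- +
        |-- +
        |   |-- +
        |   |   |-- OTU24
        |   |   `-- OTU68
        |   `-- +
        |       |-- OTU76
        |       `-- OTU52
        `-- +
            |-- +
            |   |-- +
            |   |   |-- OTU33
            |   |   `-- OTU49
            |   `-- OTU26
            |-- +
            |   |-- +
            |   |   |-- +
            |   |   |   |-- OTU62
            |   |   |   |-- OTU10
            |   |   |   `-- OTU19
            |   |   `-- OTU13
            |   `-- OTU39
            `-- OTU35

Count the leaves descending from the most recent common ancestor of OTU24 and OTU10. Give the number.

13

The MRCA of OTU24 and OTU10 is the node subtending (((OTU24,OTU68),(OTU76,OTU52)),(((OTU33,OTU49),OTU26),(((OTU62,OTU10,OTU19),OTU13),OTU39),OTU35)).
That clade contains 13 terminal taxa: OTU10, OTU13, OTU19, OTU24, OTU26, OTU33, OTU35, OTU39, OTU49, OTU52, OTU62, OTU68, OTU76.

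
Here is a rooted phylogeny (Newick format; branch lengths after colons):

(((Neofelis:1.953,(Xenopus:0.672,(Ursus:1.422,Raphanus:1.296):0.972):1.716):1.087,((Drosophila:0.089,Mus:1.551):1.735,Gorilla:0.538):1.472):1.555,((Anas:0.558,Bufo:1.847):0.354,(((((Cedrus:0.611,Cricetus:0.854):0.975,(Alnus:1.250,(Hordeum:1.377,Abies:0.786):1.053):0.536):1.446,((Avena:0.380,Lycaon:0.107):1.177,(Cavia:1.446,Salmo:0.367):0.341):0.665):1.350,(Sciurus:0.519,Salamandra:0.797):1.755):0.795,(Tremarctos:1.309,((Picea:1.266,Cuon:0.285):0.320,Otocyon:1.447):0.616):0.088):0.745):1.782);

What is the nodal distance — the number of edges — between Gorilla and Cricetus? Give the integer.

The MRCA of Gorilla and Cricetus is the root of the tree.
From Gorilla up to that node: 3 branches. From Cricetus up to the same node: 7 branches. Total: 3 + 7 = 10.

10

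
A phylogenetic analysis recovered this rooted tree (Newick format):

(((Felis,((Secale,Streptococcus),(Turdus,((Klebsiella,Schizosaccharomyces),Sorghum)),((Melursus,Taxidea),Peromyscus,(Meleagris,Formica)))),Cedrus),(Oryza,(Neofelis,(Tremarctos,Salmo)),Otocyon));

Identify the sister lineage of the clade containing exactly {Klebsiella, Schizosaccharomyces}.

The clade containing exactly {Klebsiella, Schizosaccharomyces} attaches to the tree at the node subtending ((Klebsiella,Schizosaccharomyces),Sorghum).
The other lineage descending from that same node — the sister group — is the single tip Sorghum.

Sorghum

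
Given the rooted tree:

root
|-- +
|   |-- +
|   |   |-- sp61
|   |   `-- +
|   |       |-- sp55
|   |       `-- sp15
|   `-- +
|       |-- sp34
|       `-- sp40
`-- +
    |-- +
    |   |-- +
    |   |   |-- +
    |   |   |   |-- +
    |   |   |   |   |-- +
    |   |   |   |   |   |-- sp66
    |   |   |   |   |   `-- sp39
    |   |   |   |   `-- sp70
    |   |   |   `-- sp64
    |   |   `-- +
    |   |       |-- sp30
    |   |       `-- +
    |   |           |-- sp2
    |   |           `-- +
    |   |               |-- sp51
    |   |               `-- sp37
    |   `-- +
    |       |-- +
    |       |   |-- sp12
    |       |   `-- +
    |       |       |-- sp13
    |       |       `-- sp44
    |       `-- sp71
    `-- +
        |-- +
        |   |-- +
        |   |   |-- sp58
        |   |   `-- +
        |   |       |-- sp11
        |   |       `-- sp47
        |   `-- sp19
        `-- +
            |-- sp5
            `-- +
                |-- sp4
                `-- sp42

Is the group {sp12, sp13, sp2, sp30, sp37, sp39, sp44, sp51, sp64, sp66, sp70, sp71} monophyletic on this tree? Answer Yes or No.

The most recent common ancestor of these taxa subtends (((((sp66,sp39),sp70),sp64),(sp30,(sp2,(sp51,sp37)))),((sp12,(sp13,sp44)),sp71)).
That clade has exactly 12 tips — every listed taxon and nothing else — so the group is monophyletic.

Yes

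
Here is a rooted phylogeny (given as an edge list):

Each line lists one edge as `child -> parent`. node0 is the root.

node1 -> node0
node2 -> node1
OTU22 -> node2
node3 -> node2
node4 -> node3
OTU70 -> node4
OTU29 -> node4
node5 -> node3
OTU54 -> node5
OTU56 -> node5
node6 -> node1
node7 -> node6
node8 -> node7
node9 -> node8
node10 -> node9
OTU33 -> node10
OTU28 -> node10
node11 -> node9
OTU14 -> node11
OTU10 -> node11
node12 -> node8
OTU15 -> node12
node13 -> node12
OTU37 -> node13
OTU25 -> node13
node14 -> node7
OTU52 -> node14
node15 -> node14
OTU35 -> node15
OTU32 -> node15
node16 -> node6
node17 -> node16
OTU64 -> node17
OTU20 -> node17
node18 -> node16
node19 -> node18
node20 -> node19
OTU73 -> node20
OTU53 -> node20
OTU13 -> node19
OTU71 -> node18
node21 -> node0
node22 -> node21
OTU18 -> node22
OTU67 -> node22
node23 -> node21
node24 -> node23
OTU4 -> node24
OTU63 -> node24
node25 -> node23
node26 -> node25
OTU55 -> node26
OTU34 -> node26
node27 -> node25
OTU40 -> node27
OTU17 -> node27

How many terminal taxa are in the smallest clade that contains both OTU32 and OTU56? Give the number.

21

The MRCA of OTU32 and OTU56 is the node subtending ((OTU22,((OTU70,OTU29),(OTU54,OTU56))),(((((OTU33,OTU28),(OTU14,OTU10)),(OTU15,(OTU37,OTU25))),(OTU52,(OTU35,OTU32))),((OTU64,OTU20),(((OTU73,OTU53),OTU13),OTU71)))).
That clade contains 21 terminal taxa: OTU10, OTU13, OTU14, OTU15, OTU20, OTU22, OTU25, OTU28, OTU29, OTU32, OTU33, OTU35, OTU37, OTU52, OTU53, OTU54, OTU56, OTU64, OTU70, OTU71, OTU73.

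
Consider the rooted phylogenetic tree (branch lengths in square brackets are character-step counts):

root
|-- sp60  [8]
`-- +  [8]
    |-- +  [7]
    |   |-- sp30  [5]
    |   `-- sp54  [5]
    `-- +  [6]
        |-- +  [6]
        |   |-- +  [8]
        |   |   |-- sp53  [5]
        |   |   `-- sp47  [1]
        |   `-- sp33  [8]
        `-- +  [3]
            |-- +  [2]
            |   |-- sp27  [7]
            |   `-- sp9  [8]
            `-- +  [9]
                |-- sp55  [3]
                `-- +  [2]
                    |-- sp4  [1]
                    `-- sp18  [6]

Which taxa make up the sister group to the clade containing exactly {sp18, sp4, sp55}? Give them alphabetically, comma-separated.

sp27, sp9

The clade containing exactly {sp18, sp4, sp55} attaches to the tree at the node subtending ((sp27,sp9),(sp55,(sp4,sp18))).
The other lineage descending from that same node — the sister group — is (sp27,sp9); its 2 tips in alphabetical order are the answer.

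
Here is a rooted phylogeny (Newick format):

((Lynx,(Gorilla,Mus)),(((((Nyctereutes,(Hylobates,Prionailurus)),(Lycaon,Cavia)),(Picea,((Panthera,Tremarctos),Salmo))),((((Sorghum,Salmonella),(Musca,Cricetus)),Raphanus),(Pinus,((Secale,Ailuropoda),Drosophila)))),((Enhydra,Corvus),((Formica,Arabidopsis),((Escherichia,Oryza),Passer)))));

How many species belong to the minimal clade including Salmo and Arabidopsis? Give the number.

The MRCA of Salmo and Arabidopsis is the node subtending (((((Nyctereutes,(Hylobates,Prionailurus)),(Lycaon,Cavia)),(Picea,((Panthera,Tremarctos),Salmo))),((((Sorghum,Salmonella),(Musca,Cricetus)),Raphanus),(Pinus,((Secale,Ailuropoda),Drosophila)))),((Enhydra,Corvus),((Formica,Arabidopsis),((Escherichia,Oryza),Passer)))).
That clade contains 25 terminal taxa: Ailuropoda, Arabidopsis, Cavia, Corvus, Cricetus, Drosophila, Enhydra, Escherichia, Formica, Hylobates, Lycaon, Musca, Nyctereutes, Oryza, Panthera, Passer, Picea, Pinus, Prionailurus, Raphanus, Salmo, Salmonella, Secale, Sorghum, Tremarctos.

25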